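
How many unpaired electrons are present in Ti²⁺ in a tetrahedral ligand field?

2

Group 4 minus oxidation state +2 gives a d² configuration for Ti²⁺.
Tetrahedral splitting is small, so the complex is high-spin.
Configuration: e² t₂⁰, giving 2 unpaired electrons.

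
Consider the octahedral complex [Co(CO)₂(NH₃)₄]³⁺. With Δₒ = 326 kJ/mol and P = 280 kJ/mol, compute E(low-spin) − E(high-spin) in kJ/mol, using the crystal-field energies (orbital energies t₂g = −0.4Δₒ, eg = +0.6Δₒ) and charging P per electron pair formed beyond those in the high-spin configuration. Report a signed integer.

-92

Ligand charges: 2×(+0) from CO and 4×(+0) from NH₃ sum to +0; with overall charge +3, Co is +3.
Group 9 minus oxidation state +3 gives a d⁶ configuration for Co³⁺.
High-spin: t₂g⁴ eg², CFSE = -0.4Δₒ = -130 kJ/mol.
Low-spin t₂g⁶ eg⁰ gives -2.4Δₒ = -782 kJ/mol, but forming 2 extra pairs costs 2P = 560 kJ/mol, so E(LS) = -782 + 560 = -222 kJ/mol.
E(LS) − E(HS) = -222 − (-130) = -92 kJ/mol.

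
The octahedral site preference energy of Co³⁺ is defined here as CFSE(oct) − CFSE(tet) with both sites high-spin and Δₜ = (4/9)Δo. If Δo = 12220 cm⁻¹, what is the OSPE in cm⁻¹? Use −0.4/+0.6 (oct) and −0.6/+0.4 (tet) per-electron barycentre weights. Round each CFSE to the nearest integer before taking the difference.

Co sits in group 9; removing 3 electrons leaves Co³⁺ with 9 − 3 = 6 d electrons.
In an octahedral site d⁶ (HS) is t₂g⁴ eg², giving CFSE(oct) = -0.4Δo = -4888 cm⁻¹.
Tetrahedral: e³ t₂³, CFSE = 3(−0.6) + 3(+0.4) = -0.6Δₜ = -0.6 × (4/9) × 12220 = -3259 cm⁻¹.
OSPE = -4888 − (-3259) = -1629 cm⁻¹.

-1629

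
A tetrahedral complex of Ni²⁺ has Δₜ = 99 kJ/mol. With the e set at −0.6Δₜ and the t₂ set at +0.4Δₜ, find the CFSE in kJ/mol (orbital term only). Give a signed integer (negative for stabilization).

-79

Ni²⁺: group 10, so d-count = 10 − 2 = 8.
Tetrahedral fields are weak (Δₜ ≈ 4/9 Δₒ), so electrons fill high-spin.
Electron filling gives e⁴ t₂⁴.
CFSE(orbital) = 4×(-0.6Δₜ) + 4×(0.4Δₜ) = -0.8Δₜ; with Δₜ = 99 kJ/mol that is -79 kJ/mol.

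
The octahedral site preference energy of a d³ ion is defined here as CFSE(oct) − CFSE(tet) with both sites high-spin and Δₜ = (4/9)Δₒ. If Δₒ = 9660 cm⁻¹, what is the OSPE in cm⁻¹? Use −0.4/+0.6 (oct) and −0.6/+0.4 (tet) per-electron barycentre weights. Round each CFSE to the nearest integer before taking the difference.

-8157

Octahedral high-spin t2g^3 e_g^0: CFSE = -1.2 × 9660 = -11592 cm⁻¹.
Tetrahedral e^2 t2^1 gives -0.8Δₜ = -0.8 × (4/9) × 9660 = -3435 cm⁻¹.
OSPE = CFSE(oct) − CFSE(tet) = -11592 − (-3435) = -8157 cm⁻¹.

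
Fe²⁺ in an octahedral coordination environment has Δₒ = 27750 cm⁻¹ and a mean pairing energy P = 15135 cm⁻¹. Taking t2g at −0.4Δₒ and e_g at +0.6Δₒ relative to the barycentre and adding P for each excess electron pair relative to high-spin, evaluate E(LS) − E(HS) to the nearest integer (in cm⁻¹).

Group 8 minus oxidation state +2 gives a d⁶ configuration for Fe²⁺.
High-spin: t2g^4 e_g^2, CFSE = -0.4Δₒ = -11100 cm⁻¹.
Low-spin: t2g^6 e_g^0, orbital CFSE = -2.4Δₒ = -66600 cm⁻¹; plus 2 excess pairs × P = +30270 cm⁻¹; total -36330 cm⁻¹.
The difference is -36330 − (-11100) = -25230 cm⁻¹, so low-spin lies lower.

-25230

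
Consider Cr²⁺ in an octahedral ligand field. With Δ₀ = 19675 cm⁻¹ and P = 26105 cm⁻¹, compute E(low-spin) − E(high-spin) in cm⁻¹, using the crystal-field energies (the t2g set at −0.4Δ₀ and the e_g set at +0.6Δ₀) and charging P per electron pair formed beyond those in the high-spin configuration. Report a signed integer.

Cr²⁺: group 6, so d-count = 6 − 2 = 4.
In the high-spin limit (t2g^3 e_g^1) the orbital term is -0.6Δ₀ = -11805 cm⁻¹, with no excess pairing.
For low-spin the configuration is t2g^4 e_g^0: orbital energy -1.6 × 19675 = -31480 cm⁻¹, and 1 additional pair relative to high-spin adds 26105 cm⁻¹, giving -5375 cm⁻¹.
Thus E(LS) − E(HS) = 6430 cm⁻¹.

6430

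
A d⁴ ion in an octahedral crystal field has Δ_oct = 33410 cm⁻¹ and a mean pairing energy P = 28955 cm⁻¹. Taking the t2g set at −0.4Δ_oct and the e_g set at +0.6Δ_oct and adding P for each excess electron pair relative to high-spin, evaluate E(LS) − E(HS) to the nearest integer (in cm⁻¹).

In the high-spin limit (t2g^3 e_g^1) the orbital term is -0.6Δ_oct = -20046 cm⁻¹, with no excess pairing.
Low-spin t2g^4 e_g^0 gives -1.6Δ_oct = -53456 cm⁻¹, but forming 1 extra pair costs 1P = 28955 cm⁻¹, so E(LS) = -53456 + 28955 = -24501 cm⁻¹.
The difference is -24501 − (-20046) = -4455 cm⁻¹, so low-spin lies lower.

-4455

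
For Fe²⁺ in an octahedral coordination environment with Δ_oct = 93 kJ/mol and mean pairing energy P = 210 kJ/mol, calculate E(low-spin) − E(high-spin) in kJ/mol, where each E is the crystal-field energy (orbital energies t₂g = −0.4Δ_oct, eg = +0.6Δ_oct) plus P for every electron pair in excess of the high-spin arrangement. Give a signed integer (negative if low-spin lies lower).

234

Fe is in group 8, so Fe²⁺ is d⁶ (8 − 2 = 6).
High-spin d⁶ fills as t₂g⁴ eg² with CFSE 4(−0.4) + 2(+0.6) = -0.4Δ_oct = -37 kJ/mol.
For low-spin the configuration is t₂g⁶ eg⁰: orbital energy -2.4 × 93 = -223 kJ/mol, and 2 additional pairs relative to high-spin add 420 kJ/mol, giving 197 kJ/mol.
The difference is 197 − (-37) = 234 kJ/mol, so high-spin lies lower.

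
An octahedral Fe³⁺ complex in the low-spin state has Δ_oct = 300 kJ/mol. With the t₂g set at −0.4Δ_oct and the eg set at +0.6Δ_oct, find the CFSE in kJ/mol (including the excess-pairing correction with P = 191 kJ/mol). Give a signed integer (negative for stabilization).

-218

Fe³⁺: group 8, so d-count = 8 − 3 = 5.
The d⁵ electrons fill as t₂g⁵ eg⁰.
The orbital stabilization is -2.0Δ_oct = -2.0 × 300 = -600 kJ/mol.
Relative to high-spin t₂g³ eg² (0 paired), the low-spin configuration has 2 additional pairs, contributing +2 × 191 = +382 kJ/mol.
Overall CFSE = -600 + 382 = -218 kJ/mol.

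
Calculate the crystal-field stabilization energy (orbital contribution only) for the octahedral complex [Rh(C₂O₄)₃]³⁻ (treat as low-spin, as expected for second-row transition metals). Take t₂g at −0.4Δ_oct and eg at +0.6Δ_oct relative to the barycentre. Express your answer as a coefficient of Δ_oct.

Each C₂O₄²⁻ contributes -2; 3 × (-2) = -6. With overall charge -3, Rh is in the +3 oxidation state.
Rh sits in group 9; removing 3 electrons leaves Rh³⁺ with 9 − 3 = 6 d electrons.
Configuration: t₂g⁶ eg⁰.
CFSE = 6(-0.4Δ_oct) + 0(0.6Δ_oct) = -2.4Δ_oct + 0.0Δ_oct = -2.4Δ_oct.

-2.4 Δ_oct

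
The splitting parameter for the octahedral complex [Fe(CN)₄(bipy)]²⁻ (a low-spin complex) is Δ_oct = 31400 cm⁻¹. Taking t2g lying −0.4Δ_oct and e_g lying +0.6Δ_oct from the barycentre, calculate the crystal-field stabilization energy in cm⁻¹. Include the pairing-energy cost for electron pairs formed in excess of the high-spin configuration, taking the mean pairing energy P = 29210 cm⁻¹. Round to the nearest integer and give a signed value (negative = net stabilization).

-16940

Ligand charges: 4×(-1) from CN⁻ and 1×(+0) from bipy sum to -4; with overall charge -2, Fe is +2.
Fe is in group 8, so Fe²⁺ is d⁶ (8 − 2 = 6).
Configuration: t2g^6 e_g^0.
CFSE(orbital) = 6×(-0.4Δ_oct) + 0×(0.6Δ_oct) = -2.4Δ_oct; with Δ_oct = 31400 cm⁻¹ that is -75360 cm⁻¹.
High-spin d⁶ would be t2g^4 e_g^2 with 1 pair; low-spin has 3, so 2 excess pairs cost +2P = +58420 cm⁻¹.
Net CFSE = -75360 + 58420 = -16940 cm⁻¹.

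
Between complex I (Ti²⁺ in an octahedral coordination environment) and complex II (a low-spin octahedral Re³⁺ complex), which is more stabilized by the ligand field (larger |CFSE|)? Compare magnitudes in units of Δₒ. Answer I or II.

I: Ti sits in group 4; removing 2 electrons leaves Ti²⁺ with 4 − 2 = 2 d electrons; t2g^2 e_g^0, CFSE = -0.8Δₒ.
II: Re³⁺: group 7, so d-count = 7 − 3 = 4; t2g^4 e_g^0, CFSE = -1.6Δₒ.
So II has the larger |CFSE|.

II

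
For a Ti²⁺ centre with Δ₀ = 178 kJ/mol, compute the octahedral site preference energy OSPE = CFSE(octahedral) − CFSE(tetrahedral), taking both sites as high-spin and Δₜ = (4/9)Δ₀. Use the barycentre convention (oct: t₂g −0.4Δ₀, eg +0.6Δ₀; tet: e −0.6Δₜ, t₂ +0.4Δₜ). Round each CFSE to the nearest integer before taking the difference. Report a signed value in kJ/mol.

Ti²⁺: group 4, so d-count = 4 − 2 = 2.
Octahedral (high-spin): t₂g² eg⁰, CFSE = 2(−0.4) + 0(+0.6) = -0.8Δ₀ = -0.8 × 178 = -142 kJ/mol.
Tetrahedral e² t₂⁰ gives -1.2Δₜ = -1.2 × (4/9) × 178 = -95 kJ/mol.
Subtracting, OSPE = -142 − (-95) = -47 kJ/mol.

-47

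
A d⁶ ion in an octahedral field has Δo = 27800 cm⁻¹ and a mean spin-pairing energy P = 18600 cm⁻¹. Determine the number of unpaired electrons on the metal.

0

With Δo > P the complex is low-spin.
Configuration: t2g^6 e_g^0.
Unpaired electrons: 0.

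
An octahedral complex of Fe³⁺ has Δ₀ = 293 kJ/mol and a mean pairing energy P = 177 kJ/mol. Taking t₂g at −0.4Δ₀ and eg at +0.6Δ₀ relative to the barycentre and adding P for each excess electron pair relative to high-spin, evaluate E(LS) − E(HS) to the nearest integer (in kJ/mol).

-232

Group 8 minus oxidation state +3 gives a d⁵ configuration for Fe³⁺.
High-spin d⁵ fills as t₂g³ eg² with CFSE 3(−0.4) + 2(+0.6) = 0.0Δ₀ = 0 kJ/mol.
For low-spin the configuration is t₂g⁵ eg⁰: orbital energy -2.0 × 293 = -586 kJ/mol, and 2 additional pairs relative to high-spin add 354 kJ/mol, giving -232 kJ/mol.
Thus E(LS) − E(HS) = -232 kJ/mol.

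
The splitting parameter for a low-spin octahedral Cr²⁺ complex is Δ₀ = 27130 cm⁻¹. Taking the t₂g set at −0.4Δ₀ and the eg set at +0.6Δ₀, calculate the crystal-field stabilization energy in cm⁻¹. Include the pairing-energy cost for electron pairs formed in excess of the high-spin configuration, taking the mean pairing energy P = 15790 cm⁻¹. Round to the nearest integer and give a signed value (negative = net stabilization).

Cr is in group 6, so Cr²⁺ is d⁴ (6 − 2 = 4).
The d⁴ electrons fill as t₂g⁴ eg⁰.
Orbital CFSE = 4(-0.4) + 0(0.6) = -1.6Δ₀ = -1.6 × 27130 = -43408 cm⁻¹.
High-spin d⁴ would be t₂g³ eg¹ with 0 pairs; low-spin has 1, so 1 excess pair costs +1P = +15790 cm⁻¹.
Combining: -43408 + 15790 = -27618 cm⁻¹.

-27618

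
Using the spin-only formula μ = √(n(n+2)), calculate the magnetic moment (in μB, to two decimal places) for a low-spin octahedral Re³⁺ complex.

2.83 μB

Re sits in group 7; removing 3 electrons leaves Re³⁺ with 7 − 3 = 4 d electrons.
Configuration: t2g^4 e_g^0 → 2 unpaired electrons.
μ(spin-only) = √[2(2+2)] = √8 ≈ 2.83 μB.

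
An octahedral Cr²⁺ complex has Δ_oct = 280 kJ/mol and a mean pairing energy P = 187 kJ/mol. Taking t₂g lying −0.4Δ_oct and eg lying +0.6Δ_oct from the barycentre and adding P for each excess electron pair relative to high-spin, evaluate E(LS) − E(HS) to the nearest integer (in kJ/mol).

-93

Group 6 minus oxidation state +2 gives a d⁴ configuration for Cr²⁺.
In the high-spin limit (t₂g³ eg¹) the orbital term is -0.6Δ_oct = -168 kJ/mol, with no excess pairing.
For low-spin the configuration is t₂g⁴ eg⁰: orbital energy -1.6 × 280 = -448 kJ/mol, and 1 additional pair relative to high-spin adds 187 kJ/mol, giving -261 kJ/mol.
Thus E(LS) − E(HS) = -93 kJ/mol.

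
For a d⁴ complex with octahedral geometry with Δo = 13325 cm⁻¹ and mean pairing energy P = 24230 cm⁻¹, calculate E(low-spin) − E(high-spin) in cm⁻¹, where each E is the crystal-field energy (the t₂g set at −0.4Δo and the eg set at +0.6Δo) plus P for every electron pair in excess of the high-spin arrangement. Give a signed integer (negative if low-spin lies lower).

High-spin d⁴ fills as t₂g³ eg¹ with CFSE 3(−0.4) + 1(+0.6) = -0.6Δo = -7995 cm⁻¹.
Low-spin t₂g⁴ eg⁰ gives -1.6Δo = -21320 cm⁻¹, but forming 1 extra pair costs 1P = 24230 cm⁻¹, so E(LS) = -21320 + 24230 = 2910 cm⁻¹.
E(LS) − E(HS) = 2910 − (-7995) = 10905 cm⁻¹.

10905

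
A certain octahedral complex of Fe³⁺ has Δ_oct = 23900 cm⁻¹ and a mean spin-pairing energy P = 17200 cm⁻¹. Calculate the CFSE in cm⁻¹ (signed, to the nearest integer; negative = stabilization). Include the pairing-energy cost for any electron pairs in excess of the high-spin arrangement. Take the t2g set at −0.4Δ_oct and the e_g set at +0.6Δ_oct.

Fe³⁺: group 8, so d-count = 8 − 3 = 5.
Here Δ_oct > P (23900 > 17200), so the low-spin state is favoured.
Filling d⁵ accordingly: t2g^5 e_g^0.
Orbital CFSE = -2.0Δ_oct = -2.0 × 23900 = -47800 cm⁻¹.
Excess pairs vs high-spin: 2 − 0 = 2; pairing cost = +34400 cm⁻¹.
Net CFSE = -47800 + 34400 = -13400 cm⁻¹.

-13400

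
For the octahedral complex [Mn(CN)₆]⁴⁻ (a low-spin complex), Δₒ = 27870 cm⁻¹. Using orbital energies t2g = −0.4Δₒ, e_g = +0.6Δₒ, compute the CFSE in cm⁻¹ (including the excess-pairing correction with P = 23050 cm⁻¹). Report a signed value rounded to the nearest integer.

-9640

Each CN⁻ contributes -1; 6 × (-1) = -6. With overall charge -4, Mn is in the +2 oxidation state.
Group 7 minus oxidation state +2 gives a d⁵ configuration for Mn²⁺.
Configuration: t2g^5 e_g^0.
CFSE(orbital) = 5×(-0.4Δₒ) + 0×(0.6Δₒ) = -2.0Δₒ; with Δₒ = 27870 cm⁻¹ that is -55740 cm⁻¹.
Pairing penalty: 2 pairs vs 0 in the high-spin reference → 2 extra × P = 46100 cm⁻¹.
Combining: -55740 + 46100 = -9640 cm⁻¹.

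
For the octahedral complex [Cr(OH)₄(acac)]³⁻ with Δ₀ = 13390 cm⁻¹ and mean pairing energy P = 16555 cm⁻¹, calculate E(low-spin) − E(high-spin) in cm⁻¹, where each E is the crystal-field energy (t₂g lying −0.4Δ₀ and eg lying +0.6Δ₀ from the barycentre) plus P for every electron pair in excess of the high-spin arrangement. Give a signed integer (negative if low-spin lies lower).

Ligand charges: 4×(-1) from OH⁻ and 1×(-1) from acac⁻ sum to -5; with overall charge -3, Cr is +2.
Cr sits in group 6; removing 2 electrons leaves Cr²⁺ with 6 − 2 = 4 d electrons.
High-spin: t₂g³ eg¹, CFSE = -0.6Δ₀ = -8034 cm⁻¹.
Low-spin t₂g⁴ eg⁰ gives -1.6Δ₀ = -21424 cm⁻¹, but forming 1 extra pair costs 1P = 16555 cm⁻¹, so E(LS) = -21424 + 16555 = -4869 cm⁻¹.
E(LS) − E(HS) = -4869 − (-8034) = 3165 cm⁻¹.

3165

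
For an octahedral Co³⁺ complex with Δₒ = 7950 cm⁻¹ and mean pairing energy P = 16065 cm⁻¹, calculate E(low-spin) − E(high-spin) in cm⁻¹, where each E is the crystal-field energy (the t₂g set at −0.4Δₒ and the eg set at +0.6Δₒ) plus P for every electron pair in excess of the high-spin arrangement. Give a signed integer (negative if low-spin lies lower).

16230

Group 9 minus oxidation state +3 gives a d⁶ configuration for Co³⁺.
High-spin d⁶ fills as t₂g⁴ eg² with CFSE 4(−0.4) + 2(+0.6) = -0.4Δₒ = -3180 cm⁻¹.
For low-spin the configuration is t₂g⁶ eg⁰: orbital energy -2.4 × 7950 = -19080 cm⁻¹, and 2 additional pairs relative to high-spin add 32130 cm⁻¹, giving 13050 cm⁻¹.
E(LS) − E(HS) = 13050 − (-3180) = 16230 cm⁻¹.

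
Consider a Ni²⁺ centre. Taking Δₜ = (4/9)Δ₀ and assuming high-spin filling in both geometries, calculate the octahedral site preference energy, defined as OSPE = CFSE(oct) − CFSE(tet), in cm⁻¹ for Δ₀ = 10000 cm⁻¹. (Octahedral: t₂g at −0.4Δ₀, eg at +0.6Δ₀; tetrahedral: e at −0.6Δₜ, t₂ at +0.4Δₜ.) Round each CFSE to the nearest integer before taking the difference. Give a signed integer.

-8444

Ni sits in group 10; removing 2 electrons leaves Ni²⁺ with 10 − 2 = 8 d electrons.
Octahedral (high-spin): t2g^6 e_g^2, CFSE = 6(−0.4) + 2(+0.6) = -1.2Δ₀ = -1.2 × 10000 = -12000 cm⁻¹.
In a tetrahedral site the filling is e^4 t2^4: CFSE(tet) = -0.8Δₜ = -0.8 × (4/9)(10000) = -3556 cm⁻¹.
OSPE = CFSE(oct) − CFSE(tet) = -12000 − (-3556) = -8444 cm⁻¹.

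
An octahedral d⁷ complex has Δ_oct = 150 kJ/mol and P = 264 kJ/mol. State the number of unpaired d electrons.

3

Since Δ_oct = 150 kJ/mol < P = 264 kJ/mol, the complex adopts the high-spin configuration.
Filling d⁷ accordingly: t2g^5 e_g^2.
Unpaired electrons: 3.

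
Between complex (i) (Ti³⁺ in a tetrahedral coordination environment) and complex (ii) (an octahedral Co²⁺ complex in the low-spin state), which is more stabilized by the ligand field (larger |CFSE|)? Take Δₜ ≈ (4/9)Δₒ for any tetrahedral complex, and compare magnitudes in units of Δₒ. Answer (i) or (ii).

(i): Ti sits in group 4; removing 3 electrons leaves Ti³⁺ with 4 − 3 = 1 d electrons; Tetrahedral splitting is small, so the complex is high-spin; e¹ t₂⁰, CFSE = -0.6Δₜ ≈ -0.27Δₒ.
(ii): Group 9 minus oxidation state +2 gives a d⁷ configuration for Co²⁺; t2g^6 e_g^1, CFSE = -1.8Δₒ.
So (ii) has the larger |CFSE|.

(ii)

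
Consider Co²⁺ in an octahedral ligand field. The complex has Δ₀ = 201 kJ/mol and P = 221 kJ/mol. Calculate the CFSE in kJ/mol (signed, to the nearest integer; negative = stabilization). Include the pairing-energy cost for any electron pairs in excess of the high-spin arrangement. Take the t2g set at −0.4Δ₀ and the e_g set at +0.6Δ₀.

Co is in group 9, so Co²⁺ is d⁷ (9 − 2 = 7).
Δ₀ < P, so pairing is avoided: the ground state is high-spin.
That gives t2g^5 e_g^2.
Orbital CFSE = -0.8Δ₀ = -0.8 × 201 = -161 kJ/mol.
High-spin has no excess pairs, so no pairing correction applies.

-161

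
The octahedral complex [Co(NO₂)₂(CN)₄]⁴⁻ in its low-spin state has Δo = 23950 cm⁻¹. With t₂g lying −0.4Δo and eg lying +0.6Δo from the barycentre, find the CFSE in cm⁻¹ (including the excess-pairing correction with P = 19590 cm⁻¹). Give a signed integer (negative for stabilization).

Ligand charges: 2×(-1) from NO₂⁻ and 4×(-1) from CN⁻ sum to -6; with overall charge -4, Co is +2.
Co²⁺: group 9, so d-count = 9 − 2 = 7.
Configuration: t₂g⁶ eg¹.
The orbital stabilization is -1.8Δo = -1.8 × 23950 = -43110 cm⁻¹.
High-spin d⁷ would be t₂g⁵ eg² with 2 pairs; low-spin has 3, so 1 excess pair costs +1P = +19590 cm⁻¹.
Net CFSE = -43110 + 19590 = -23520 cm⁻¹.

-23520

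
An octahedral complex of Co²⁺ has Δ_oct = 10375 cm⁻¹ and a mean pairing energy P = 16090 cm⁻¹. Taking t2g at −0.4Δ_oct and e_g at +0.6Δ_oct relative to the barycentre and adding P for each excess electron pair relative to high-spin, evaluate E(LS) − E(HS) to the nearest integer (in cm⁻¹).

Co²⁺: group 9, so d-count = 9 − 2 = 7.
High-spin d⁷ fills as t2g^5 e_g^2 with CFSE 5(−0.4) + 2(+0.6) = -0.8Δ_oct = -8300 cm⁻¹.
For low-spin the configuration is t2g^6 e_g^1: orbital energy -1.8 × 10375 = -18675 cm⁻¹, and 1 additional pair relative to high-spin adds 16090 cm⁻¹, giving -2585 cm⁻¹.
E(LS) − E(HS) = -2585 − (-8300) = 5715 cm⁻¹.

5715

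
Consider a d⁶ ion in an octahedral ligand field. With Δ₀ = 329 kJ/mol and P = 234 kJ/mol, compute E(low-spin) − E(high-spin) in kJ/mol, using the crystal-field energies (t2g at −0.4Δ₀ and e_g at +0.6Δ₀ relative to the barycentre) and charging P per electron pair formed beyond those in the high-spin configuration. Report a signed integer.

In the high-spin limit (t2g^4 e_g^2) the orbital term is -0.4Δ₀ = -132 kJ/mol, with no excess pairing.
Low-spin t2g^6 e_g^0 gives -2.4Δ₀ = -790 kJ/mol, but forming 2 extra pairs costs 2P = 468 kJ/mol, so E(LS) = -790 + 468 = -322 kJ/mol.
E(LS) − E(HS) = -322 − (-132) = -190 kJ/mol.

-190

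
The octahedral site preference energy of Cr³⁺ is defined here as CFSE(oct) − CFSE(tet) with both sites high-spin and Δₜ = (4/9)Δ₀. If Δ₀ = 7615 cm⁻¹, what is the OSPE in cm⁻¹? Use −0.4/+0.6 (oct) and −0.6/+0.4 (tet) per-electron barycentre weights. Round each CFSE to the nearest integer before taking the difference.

-6430

Cr³⁺: group 6, so d-count = 6 − 3 = 3.
Octahedral (high-spin): t2g^3 e_g^0, CFSE = 3(−0.4) + 0(+0.6) = -1.2Δ₀ = -1.2 × 7615 = -9138 cm⁻¹.
Tetrahedral: e^2 t2^1, CFSE = 2(−0.6) + 1(+0.4) = -0.8Δₜ = -0.8 × (4/9) × 7615 = -2708 cm⁻¹.
OSPE = -9138 − (-2708) = -6430 cm⁻¹.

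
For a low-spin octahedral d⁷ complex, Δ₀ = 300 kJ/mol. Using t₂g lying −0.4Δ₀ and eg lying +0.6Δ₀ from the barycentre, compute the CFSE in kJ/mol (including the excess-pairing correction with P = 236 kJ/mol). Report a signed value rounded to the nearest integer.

The d⁷ electrons fill as t₂g⁶ eg¹.
The orbital stabilization is -1.8Δ₀ = -1.8 × 300 = -540 kJ/mol.
Pairing penalty: 3 pairs vs 2 in the high-spin reference → 1 extra × P = 236 kJ/mol.
Combining: -540 + 236 = -304 kJ/mol.

-304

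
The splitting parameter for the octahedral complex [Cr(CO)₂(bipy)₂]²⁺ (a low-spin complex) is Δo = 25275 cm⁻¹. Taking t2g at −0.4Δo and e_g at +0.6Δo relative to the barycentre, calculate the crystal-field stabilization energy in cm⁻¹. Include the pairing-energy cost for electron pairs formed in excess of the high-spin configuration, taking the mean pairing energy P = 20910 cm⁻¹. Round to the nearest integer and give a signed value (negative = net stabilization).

Ligand charges: 2×(+0) from CO and 2×(+0) from bipy sum to +0; with overall charge +2, Cr is +2.
Cr²⁺: group 6, so d-count = 6 − 2 = 4.
Electron filling gives t2g^4 e_g^0.
Orbital CFSE = 4(-0.4) + 0(0.6) = -1.6Δo = -1.6 × 25275 = -40440 cm⁻¹.
Pairing penalty: 1 pair vs 0 in the high-spin reference → 1 extra × P = 20910 cm⁻¹.
Combining: -40440 + 20910 = -19530 cm⁻¹.

-19530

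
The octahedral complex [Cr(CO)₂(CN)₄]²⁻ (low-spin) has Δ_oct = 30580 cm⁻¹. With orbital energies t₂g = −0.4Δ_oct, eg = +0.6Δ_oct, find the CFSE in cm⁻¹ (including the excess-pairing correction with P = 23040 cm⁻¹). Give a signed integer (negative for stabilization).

-25888

Ligand charges: 2×(+0) from CO and 4×(-1) from CN⁻ sum to -4; with overall charge -2, Cr is +2.
Group 6 minus oxidation state +2 gives a d⁴ configuration for Cr²⁺.
Electron filling gives t₂g⁴ eg⁰.
Orbital CFSE = 4(-0.4) + 0(0.6) = -1.6Δ_oct = -1.6 × 30580 = -48928 cm⁻¹.
Pairing penalty: 1 pair vs 0 in the high-spin reference → 1 extra × P = 23040 cm⁻¹.
Overall CFSE = -48928 + 23040 = -25888 cm⁻¹.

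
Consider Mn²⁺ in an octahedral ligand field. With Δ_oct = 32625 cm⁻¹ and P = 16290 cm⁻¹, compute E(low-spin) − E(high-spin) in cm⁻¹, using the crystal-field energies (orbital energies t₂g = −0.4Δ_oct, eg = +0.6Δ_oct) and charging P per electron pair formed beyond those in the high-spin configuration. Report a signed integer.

-32670

Mn²⁺: group 7, so d-count = 7 − 2 = 5.
In the high-spin limit (t₂g³ eg²) the orbital term is 0.0Δ_oct = 0 cm⁻¹, with no excess pairing.
For low-spin the configuration is t₂g⁵ eg⁰: orbital energy -2.0 × 32625 = -65250 cm⁻¹, and 2 additional pairs relative to high-spin add 32580 cm⁻¹, giving -32670 cm⁻¹.
The difference is -32670 − (0) = -32670 cm⁻¹, so low-spin lies lower.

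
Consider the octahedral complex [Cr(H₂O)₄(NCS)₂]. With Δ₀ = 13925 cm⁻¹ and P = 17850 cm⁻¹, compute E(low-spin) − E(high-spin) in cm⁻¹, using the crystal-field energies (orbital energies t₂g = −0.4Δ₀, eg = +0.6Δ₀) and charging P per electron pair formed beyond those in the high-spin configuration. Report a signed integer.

3925

Ligand charges: 4×(+0) from H₂O and 2×(-1) from NCS⁻ sum to -2; with overall charge +0, Cr is +2.
Cr sits in group 6; removing 2 electrons leaves Cr²⁺ with 6 − 2 = 4 d electrons.
High-spin d⁴ fills as t₂g³ eg¹ with CFSE 3(−0.4) + 1(+0.6) = -0.6Δ₀ = -8355 cm⁻¹.
Low-spin t₂g⁴ eg⁰ gives -1.6Δ₀ = -22280 cm⁻¹, but forming 1 extra pair costs 1P = 17850 cm⁻¹, so E(LS) = -22280 + 17850 = -4430 cm⁻¹.
Thus E(LS) − E(HS) = 3925 cm⁻¹.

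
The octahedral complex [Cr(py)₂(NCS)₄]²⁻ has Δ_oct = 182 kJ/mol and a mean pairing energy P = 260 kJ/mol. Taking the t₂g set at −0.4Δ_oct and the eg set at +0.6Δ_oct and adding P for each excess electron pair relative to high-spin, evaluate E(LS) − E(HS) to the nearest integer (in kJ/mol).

78

Ligand charges: 2×(+0) from py and 4×(-1) from NCS⁻ sum to -4; with overall charge -2, Cr is +2.
Cr sits in group 6; removing 2 electrons leaves Cr²⁺ with 6 − 2 = 4 d electrons.
High-spin: t₂g³ eg¹, CFSE = -0.6Δ_oct = -109 kJ/mol.
Low-spin t₂g⁴ eg⁰ gives -1.6Δ_oct = -291 kJ/mol, but forming 1 extra pair costs 1P = 260 kJ/mol, so E(LS) = -291 + 260 = -31 kJ/mol.
Thus E(LS) − E(HS) = 78 kJ/mol.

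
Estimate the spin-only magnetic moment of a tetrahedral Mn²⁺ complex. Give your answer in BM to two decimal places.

Mn²⁺: group 7, so d-count = 7 − 2 = 5.
With tetrahedral geometry the complex is necessarily high-spin.
Configuration: e^2 t2^3 → 5 unpaired electrons.
μ(spin-only) = √[5(5+2)] = √35 ≈ 5.92 BM.

5.92 BM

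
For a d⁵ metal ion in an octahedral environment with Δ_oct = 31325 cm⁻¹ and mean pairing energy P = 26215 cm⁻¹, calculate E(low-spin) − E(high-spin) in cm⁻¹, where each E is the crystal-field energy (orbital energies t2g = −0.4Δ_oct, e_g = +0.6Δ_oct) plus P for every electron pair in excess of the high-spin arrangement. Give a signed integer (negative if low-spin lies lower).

-10220

In the high-spin limit (t2g^3 e_g^2) the orbital term is 0.0Δ_oct = 0 cm⁻¹, with no excess pairing.
Low-spin t2g^5 e_g^0 gives -2.0Δ_oct = -62650 cm⁻¹, but forming 2 extra pairs costs 2P = 52430 cm⁻¹, so E(LS) = -62650 + 52430 = -10220 cm⁻¹.
Thus E(LS) − E(HS) = -10220 cm⁻¹.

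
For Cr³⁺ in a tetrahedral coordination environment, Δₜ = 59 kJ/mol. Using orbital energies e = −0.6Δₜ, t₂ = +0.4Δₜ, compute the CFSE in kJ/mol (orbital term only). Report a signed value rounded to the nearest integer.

-47

Cr is in group 6, so Cr³⁺ is d³ (6 − 3 = 3).
Tetrahedral fields are weak (Δₜ ≈ 4/9 Δₒ), so electrons fill high-spin.
The d³ electrons fill as e² t₂¹.
Orbital CFSE = 2(-0.6) + 1(0.4) = -0.8Δₜ = -0.8 × 59 = -47 kJ/mol.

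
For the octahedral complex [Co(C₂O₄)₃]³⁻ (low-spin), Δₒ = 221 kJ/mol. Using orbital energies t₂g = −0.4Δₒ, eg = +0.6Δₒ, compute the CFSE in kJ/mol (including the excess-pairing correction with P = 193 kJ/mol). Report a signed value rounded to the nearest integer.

Each C₂O₄²⁻ contributes -2; 3 × (-2) = -6. With overall charge -3, Co is in the +3 oxidation state.
Group 9 minus oxidation state +3 gives a d⁶ configuration for Co³⁺.
Configuration: t₂g⁶ eg⁰.
The orbital stabilization is -2.4Δₒ = -2.4 × 221 = -530 kJ/mol.
High-spin d⁶ would be t₂g⁴ eg² with 1 pair; low-spin has 3, so 2 excess pairs cost +2P = +386 kJ/mol.
Overall CFSE = -530 + 386 = -144 kJ/mol.

-144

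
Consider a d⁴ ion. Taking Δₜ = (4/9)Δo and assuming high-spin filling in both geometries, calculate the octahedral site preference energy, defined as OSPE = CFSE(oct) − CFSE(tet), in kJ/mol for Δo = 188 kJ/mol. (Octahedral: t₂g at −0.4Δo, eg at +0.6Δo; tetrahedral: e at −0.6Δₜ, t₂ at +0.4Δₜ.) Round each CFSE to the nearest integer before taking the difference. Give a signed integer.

In an octahedral site d⁴ (HS) is t2g^3 e_g^1, giving CFSE(oct) = -0.6Δo = -113 kJ/mol.
Tetrahedral e^2 t2^2 gives -0.4Δₜ = -0.4 × (4/9) × 188 = -33 kJ/mol.
Subtracting, OSPE = -113 − (-33) = -80 kJ/mol.

-80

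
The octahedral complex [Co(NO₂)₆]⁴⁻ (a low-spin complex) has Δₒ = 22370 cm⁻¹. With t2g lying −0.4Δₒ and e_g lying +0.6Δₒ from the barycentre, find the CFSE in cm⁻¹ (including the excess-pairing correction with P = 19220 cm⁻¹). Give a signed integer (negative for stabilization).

-21046

Each NO₂⁻ contributes -1; 6 × (-1) = -6. With overall charge -4, Co is in the +2 oxidation state.
Co²⁺: group 9, so d-count = 9 − 2 = 7.
The d⁷ electrons fill as t2g^6 e_g^1.
CFSE(orbital) = 6×(-0.4Δₒ) + 1×(0.6Δₒ) = -1.8Δₒ; with Δₒ = 22370 cm⁻¹ that is -40266 cm⁻¹.
Pairing penalty: 3 pairs vs 2 in the high-spin reference → 1 extra × P = 19220 cm⁻¹.
Overall CFSE = -40266 + 19220 = -21046 cm⁻¹.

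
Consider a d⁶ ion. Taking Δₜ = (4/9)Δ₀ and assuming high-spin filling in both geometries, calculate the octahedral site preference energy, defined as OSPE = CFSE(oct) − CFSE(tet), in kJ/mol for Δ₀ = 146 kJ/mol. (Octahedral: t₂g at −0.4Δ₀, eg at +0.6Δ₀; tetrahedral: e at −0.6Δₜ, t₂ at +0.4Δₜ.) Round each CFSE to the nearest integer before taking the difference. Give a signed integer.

In an octahedral site d⁶ (HS) is t₂g⁴ eg², giving CFSE(oct) = -0.4Δ₀ = -58 kJ/mol.
Tetrahedral: e³ t₂³, CFSE = 3(−0.6) + 3(+0.4) = -0.6Δₜ = -0.6 × (4/9) × 146 = -39 kJ/mol.
OSPE = CFSE(oct) − CFSE(tet) = -58 − (-39) = -19 kJ/mol.

-19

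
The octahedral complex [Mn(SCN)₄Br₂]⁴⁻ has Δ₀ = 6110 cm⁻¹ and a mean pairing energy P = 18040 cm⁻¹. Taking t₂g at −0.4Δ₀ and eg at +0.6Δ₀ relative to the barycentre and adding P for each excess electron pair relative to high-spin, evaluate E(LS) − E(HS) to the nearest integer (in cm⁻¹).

Ligand charges: 4×(-1) from SCN⁻ and 2×(-1) from Br⁻ sum to -6; with overall charge -4, Mn is +2.
Mn sits in group 7; removing 2 electrons leaves Mn²⁺ with 7 − 2 = 5 d electrons.
High-spin d⁵ fills as t₂g³ eg² with CFSE 3(−0.4) + 2(+0.6) = 0.0Δ₀ = 0 cm⁻¹.
For low-spin the configuration is t₂g⁵ eg⁰: orbital energy -2.0 × 6110 = -12220 cm⁻¹, and 2 additional pairs relative to high-spin add 36080 cm⁻¹, giving 23860 cm⁻¹.
The difference is 23860 − (0) = 23860 cm⁻¹, so high-spin lies lower.

23860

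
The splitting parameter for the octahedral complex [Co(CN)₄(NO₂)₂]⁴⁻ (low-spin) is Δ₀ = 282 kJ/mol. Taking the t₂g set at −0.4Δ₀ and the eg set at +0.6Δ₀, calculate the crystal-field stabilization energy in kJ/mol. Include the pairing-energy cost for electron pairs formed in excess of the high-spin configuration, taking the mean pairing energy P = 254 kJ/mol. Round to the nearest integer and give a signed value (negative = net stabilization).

Ligand charges: 4×(-1) from CN⁻ and 2×(-1) from NO₂⁻ sum to -6; with overall charge -4, Co is +2.
Co sits in group 9; removing 2 electrons leaves Co²⁺ with 9 − 2 = 7 d electrons.
Electron filling gives t₂g⁶ eg¹.
Orbital CFSE = 6(-0.4) + 1(0.6) = -1.8Δ₀ = -1.8 × 282 = -508 kJ/mol.
High-spin d⁷ would be t₂g⁵ eg² with 2 pairs; low-spin has 3, so 1 excess pair costs +1P = +254 kJ/mol.
Overall CFSE = -508 + 254 = -254 kJ/mol.

-254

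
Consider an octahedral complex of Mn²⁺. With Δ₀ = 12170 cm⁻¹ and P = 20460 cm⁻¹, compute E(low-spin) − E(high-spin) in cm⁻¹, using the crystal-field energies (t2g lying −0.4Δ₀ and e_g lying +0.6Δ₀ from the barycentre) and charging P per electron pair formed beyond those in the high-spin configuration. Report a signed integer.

16580

Group 7 minus oxidation state +2 gives a d⁵ configuration for Mn²⁺.
High-spin d⁵ fills as t2g^3 e_g^2 with CFSE 3(−0.4) + 2(+0.6) = 0.0Δ₀ = 0 cm⁻¹.
Low-spin: t2g^5 e_g^0, orbital CFSE = -2.0Δ₀ = -24340 cm⁻¹; plus 2 excess pairs × P = +40920 cm⁻¹; total 16580 cm⁻¹.
The difference is 16580 − (0) = 16580 cm⁻¹, so high-spin lies lower.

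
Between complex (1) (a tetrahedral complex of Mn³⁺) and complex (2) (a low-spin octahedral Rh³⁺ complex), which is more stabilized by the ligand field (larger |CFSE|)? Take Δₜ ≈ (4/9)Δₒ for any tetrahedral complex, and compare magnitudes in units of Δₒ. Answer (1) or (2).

(1): Mn sits in group 7; removing 3 electrons leaves Mn³⁺ with 7 − 3 = 4 d electrons; Tetrahedral splitting is small, so the complex is high-spin; e² t₂², CFSE = -0.4Δₜ ≈ -0.18Δₒ.
(2): Rh sits in group 9; removing 3 electrons leaves Rh³⁺ with 9 − 3 = 6 d electrons; t2g^6 e_g^0, CFSE = -2.4Δₒ.
So (2) has the larger |CFSE|.

(2)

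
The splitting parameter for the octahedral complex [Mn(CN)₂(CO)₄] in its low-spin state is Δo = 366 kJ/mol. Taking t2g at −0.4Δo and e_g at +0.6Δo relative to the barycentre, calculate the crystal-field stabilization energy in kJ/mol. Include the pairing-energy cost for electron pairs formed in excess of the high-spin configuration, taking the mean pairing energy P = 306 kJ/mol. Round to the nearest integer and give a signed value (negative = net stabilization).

-120

Ligand charges: 2×(-1) from CN⁻ and 4×(+0) from CO sum to -2; with overall charge +0, Mn is +2.
Mn is in group 7, so Mn²⁺ is d⁵ (7 − 2 = 5).
Configuration: t2g^5 e_g^0.
Orbital CFSE = 5(-0.4) + 0(0.6) = -2.0Δo = -2.0 × 366 = -732 kJ/mol.
High-spin d⁵ would be t2g^3 e_g^2 with 0 pairs; low-spin has 2, so 2 excess pairs cost +2P = +612 kJ/mol.
Net CFSE = -732 + 612 = -120 kJ/mol.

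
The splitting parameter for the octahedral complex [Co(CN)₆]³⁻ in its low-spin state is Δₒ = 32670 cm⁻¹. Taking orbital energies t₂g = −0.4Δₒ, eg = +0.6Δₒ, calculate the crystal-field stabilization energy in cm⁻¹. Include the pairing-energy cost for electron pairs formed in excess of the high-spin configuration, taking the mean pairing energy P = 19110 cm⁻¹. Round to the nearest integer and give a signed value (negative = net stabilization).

Each CN⁻ contributes -1; 6 × (-1) = -6. With overall charge -3, Co is in the +3 oxidation state.
Co³⁺: group 9, so d-count = 9 − 3 = 6.
Configuration: t₂g⁶ eg⁰.
CFSE(orbital) = 6×(-0.4Δₒ) + 0×(0.6Δₒ) = -2.4Δₒ; with Δₒ = 32670 cm⁻¹ that is -78408 cm⁻¹.
Relative to high-spin t₂g⁴ eg² (1 paired), the low-spin configuration has 2 additional pairs, contributing +2 × 19110 = +38220 cm⁻¹.
Net CFSE = -78408 + 38220 = -40188 cm⁻¹.

-40188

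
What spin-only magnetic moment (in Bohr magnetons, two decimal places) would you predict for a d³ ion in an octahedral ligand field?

3.87 Bohr magnetons

Configuration: t₂g³ eg⁰ → 3 unpaired electrons.
μ(spin-only) = √[3(3+2)] = √15 ≈ 3.87 Bohr magnetons.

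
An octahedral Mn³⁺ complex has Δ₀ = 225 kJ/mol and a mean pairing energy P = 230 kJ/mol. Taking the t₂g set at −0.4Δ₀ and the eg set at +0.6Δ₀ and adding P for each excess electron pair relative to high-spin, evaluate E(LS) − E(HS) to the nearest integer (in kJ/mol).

Group 7 minus oxidation state +3 gives a d⁴ configuration for Mn³⁺.
In the high-spin limit (t₂g³ eg¹) the orbital term is -0.6Δ₀ = -135 kJ/mol, with no excess pairing.
Low-spin: t₂g⁴ eg⁰, orbital CFSE = -1.6Δ₀ = -360 kJ/mol; plus 1 excess pair × P = +230 kJ/mol; total -130 kJ/mol.
E(LS) − E(HS) = -130 − (-135) = 5 kJ/mol.

5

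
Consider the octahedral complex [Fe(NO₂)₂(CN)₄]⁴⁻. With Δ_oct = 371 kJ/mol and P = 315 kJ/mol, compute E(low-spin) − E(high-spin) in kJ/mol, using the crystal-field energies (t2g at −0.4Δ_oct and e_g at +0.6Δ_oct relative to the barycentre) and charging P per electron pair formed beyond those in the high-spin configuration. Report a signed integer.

Ligand charges: 2×(-1) from NO₂⁻ and 4×(-1) from CN⁻ sum to -6; with overall charge -4, Fe is +2.
Group 8 minus oxidation state +2 gives a d⁶ configuration for Fe²⁺.
High-spin d⁶ fills as t2g^4 e_g^2 with CFSE 4(−0.4) + 2(+0.6) = -0.4Δ_oct = -148 kJ/mol.
Low-spin t2g^6 e_g^0 gives -2.4Δ_oct = -890 kJ/mol, but forming 2 extra pairs costs 2P = 630 kJ/mol, so E(LS) = -890 + 630 = -260 kJ/mol.
E(LS) − E(HS) = -260 − (-148) = -112 kJ/mol.

-112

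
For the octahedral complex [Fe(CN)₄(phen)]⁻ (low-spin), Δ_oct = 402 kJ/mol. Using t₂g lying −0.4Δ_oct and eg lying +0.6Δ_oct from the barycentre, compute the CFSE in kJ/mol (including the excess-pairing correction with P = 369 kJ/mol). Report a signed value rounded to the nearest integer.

-66

Ligand charges: 4×(-1) from CN⁻ and 1×(+0) from phen sum to -4; with overall charge -1, Fe is +3.
Fe³⁺: group 8, so d-count = 8 − 3 = 5.
Electron filling gives t₂g⁵ eg⁰.
Orbital CFSE = 5(-0.4) + 0(0.6) = -2.0Δ_oct = -2.0 × 402 = -804 kJ/mol.
Pairing penalty: 2 pairs vs 0 in the high-spin reference → 2 extra × P = 738 kJ/mol.
Net CFSE = -804 + 738 = -66 kJ/mol.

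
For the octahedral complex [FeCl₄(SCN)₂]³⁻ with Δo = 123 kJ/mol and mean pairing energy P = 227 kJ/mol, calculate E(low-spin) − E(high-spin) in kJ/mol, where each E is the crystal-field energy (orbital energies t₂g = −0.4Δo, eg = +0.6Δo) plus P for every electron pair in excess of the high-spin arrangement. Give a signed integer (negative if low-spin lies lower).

Ligand charges: 4×(-1) from Cl⁻ and 2×(-1) from SCN⁻ sum to -6; with overall charge -3, Fe is +3.
Fe is in group 8, so Fe³⁺ is d⁵ (8 − 3 = 5).
In the high-spin limit (t₂g³ eg²) the orbital term is 0.0Δo = 0 kJ/mol, with no excess pairing.
Low-spin t₂g⁵ eg⁰ gives -2.0Δo = -246 kJ/mol, but forming 2 extra pairs costs 2P = 454 kJ/mol, so E(LS) = -246 + 454 = 208 kJ/mol.
E(LS) − E(HS) = 208 − (0) = 208 kJ/mol.

208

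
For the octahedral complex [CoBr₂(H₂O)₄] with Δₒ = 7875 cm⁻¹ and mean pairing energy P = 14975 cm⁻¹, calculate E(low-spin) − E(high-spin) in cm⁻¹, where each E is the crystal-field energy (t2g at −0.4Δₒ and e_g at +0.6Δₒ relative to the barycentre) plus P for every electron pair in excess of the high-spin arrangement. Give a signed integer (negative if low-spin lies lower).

Ligand charges: 2×(-1) from Br⁻ and 4×(+0) from H₂O sum to -2; with overall charge +0, Co is +2.
Co sits in group 9; removing 2 electrons leaves Co²⁺ with 9 − 2 = 7 d electrons.
High-spin: t2g^5 e_g^2, CFSE = -0.8Δₒ = -6300 cm⁻¹.
Low-spin t2g^6 e_g^1 gives -1.8Δₒ = -14175 cm⁻¹, but forming 1 extra pair costs 1P = 14975 cm⁻¹, so E(LS) = -14175 + 14975 = 800 cm⁻¹.
E(LS) − E(HS) = 800 − (-6300) = 7100 cm⁻¹.

7100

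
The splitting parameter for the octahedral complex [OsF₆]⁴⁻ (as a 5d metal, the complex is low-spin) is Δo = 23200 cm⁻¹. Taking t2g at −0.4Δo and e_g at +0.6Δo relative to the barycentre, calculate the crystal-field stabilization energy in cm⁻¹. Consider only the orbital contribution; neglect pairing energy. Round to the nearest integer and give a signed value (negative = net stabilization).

-55680

Each F⁻ contributes -1; 6 × (-1) = -6. With overall charge -4, Os is in the +2 oxidation state.
Os²⁺: group 8, so d-count = 8 − 2 = 6.
The d⁶ electrons fill as t2g^6 e_g^0.
CFSE(orbital) = 6×(-0.4Δo) + 0×(0.6Δo) = -2.4Δo; with Δo = 23200 cm⁻¹ that is -55680 cm⁻¹.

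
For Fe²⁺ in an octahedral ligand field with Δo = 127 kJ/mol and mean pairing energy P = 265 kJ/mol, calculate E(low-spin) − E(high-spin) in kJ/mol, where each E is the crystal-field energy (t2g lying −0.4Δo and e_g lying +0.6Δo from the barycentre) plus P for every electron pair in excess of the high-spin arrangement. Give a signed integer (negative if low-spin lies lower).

Fe sits in group 8; removing 2 electrons leaves Fe²⁺ with 8 − 2 = 6 d electrons.
High-spin d⁶ fills as t2g^4 e_g^2 with CFSE 4(−0.4) + 2(+0.6) = -0.4Δo = -51 kJ/mol.
Low-spin t2g^6 e_g^0 gives -2.4Δo = -305 kJ/mol, but forming 2 extra pairs costs 2P = 530 kJ/mol, so E(LS) = -305 + 530 = 225 kJ/mol.
E(LS) − E(HS) = 225 − (-51) = 276 kJ/mol.

276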